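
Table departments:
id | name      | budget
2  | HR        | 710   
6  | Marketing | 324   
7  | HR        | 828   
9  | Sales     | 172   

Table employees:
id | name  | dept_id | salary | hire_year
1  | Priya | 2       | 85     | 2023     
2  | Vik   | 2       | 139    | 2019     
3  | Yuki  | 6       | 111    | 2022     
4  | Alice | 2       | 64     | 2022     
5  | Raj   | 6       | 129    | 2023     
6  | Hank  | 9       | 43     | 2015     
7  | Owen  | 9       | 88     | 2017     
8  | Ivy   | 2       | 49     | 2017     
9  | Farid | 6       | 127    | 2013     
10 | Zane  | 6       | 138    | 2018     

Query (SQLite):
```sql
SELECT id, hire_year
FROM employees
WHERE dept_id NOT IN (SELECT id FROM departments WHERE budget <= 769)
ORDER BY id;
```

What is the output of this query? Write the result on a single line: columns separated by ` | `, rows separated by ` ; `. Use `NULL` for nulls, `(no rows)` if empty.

(no rows)

Inner query: departments.id where budget <= 769.
Outer: keep employees rows whose dept_id is not in that set.
Inner query → {2, 6, 9}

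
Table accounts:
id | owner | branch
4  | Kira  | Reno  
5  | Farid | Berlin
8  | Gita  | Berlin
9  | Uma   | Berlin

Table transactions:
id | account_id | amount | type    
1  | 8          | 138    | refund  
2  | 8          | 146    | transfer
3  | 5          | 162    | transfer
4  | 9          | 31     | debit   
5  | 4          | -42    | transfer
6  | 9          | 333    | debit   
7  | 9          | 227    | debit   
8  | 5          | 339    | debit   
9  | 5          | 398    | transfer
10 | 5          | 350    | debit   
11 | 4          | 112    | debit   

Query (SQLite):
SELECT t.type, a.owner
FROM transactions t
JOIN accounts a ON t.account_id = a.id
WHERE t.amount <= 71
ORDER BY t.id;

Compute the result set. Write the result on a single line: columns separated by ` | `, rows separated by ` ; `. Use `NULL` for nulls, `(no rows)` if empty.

Each transactions row matches the accounts row where account_id = accounts.id.
Then keep rows with t.amount <= 71.

debit | Uma ; transfer | Kira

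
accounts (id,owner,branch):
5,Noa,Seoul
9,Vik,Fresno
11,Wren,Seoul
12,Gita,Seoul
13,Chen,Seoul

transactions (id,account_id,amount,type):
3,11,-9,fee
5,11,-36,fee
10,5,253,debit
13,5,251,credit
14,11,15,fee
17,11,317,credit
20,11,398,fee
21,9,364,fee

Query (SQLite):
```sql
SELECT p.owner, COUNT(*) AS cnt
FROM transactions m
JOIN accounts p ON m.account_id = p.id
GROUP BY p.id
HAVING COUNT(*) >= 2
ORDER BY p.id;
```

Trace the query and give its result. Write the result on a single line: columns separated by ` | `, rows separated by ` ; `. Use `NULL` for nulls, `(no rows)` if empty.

Join each transactions row to its accounts via account_id.
Group joined rows by accounts.id; compute COUNT(*) per group.
HAVING: keep groups with count ≥ 2.
  5: ids {10, 13} → COUNT(*)=2
  9: ids {21} → COUNT(*)=1
  11: ids {3, 5, 14, 17, 20} → COUNT(*)=5

Noa | 2 ; Wren | 5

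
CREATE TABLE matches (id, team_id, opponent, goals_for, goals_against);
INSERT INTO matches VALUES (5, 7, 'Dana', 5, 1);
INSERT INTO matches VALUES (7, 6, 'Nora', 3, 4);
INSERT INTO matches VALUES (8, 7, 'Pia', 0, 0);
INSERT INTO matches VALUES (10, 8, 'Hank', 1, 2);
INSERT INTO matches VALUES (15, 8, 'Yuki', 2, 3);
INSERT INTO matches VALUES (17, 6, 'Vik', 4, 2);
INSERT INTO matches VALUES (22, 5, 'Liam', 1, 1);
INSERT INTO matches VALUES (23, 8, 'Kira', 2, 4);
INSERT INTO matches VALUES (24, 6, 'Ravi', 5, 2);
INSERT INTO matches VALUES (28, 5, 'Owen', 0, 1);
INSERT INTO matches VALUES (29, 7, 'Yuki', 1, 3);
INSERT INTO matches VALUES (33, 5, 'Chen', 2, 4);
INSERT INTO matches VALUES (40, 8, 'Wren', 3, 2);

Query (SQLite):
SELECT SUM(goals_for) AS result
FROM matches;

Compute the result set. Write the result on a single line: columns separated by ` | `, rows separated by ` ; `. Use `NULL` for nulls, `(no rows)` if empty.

29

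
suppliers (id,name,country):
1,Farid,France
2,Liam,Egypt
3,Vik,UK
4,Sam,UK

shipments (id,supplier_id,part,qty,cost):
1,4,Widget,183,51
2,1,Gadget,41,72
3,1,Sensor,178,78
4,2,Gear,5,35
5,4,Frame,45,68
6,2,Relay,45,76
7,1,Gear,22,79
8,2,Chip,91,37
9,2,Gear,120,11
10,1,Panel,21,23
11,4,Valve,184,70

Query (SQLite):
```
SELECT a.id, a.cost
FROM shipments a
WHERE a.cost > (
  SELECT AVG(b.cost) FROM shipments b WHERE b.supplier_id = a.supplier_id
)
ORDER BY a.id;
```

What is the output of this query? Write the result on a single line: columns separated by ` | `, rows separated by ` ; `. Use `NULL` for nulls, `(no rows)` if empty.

2 | 72 ; 3 | 78 ; 5 | 68 ; 6 | 76 ; 7 | 79 ; 11 | 70

For each shipments row a, compute AVG(cost) over rows sharing a.supplier_id.
Keep row a if a.cost > that per-group AVG.
  supplier_id=1: AVG(cost) = 63.0
  supplier_id=2: AVG(cost) = 39.75
  supplier_id=4: AVG(cost) = 63.0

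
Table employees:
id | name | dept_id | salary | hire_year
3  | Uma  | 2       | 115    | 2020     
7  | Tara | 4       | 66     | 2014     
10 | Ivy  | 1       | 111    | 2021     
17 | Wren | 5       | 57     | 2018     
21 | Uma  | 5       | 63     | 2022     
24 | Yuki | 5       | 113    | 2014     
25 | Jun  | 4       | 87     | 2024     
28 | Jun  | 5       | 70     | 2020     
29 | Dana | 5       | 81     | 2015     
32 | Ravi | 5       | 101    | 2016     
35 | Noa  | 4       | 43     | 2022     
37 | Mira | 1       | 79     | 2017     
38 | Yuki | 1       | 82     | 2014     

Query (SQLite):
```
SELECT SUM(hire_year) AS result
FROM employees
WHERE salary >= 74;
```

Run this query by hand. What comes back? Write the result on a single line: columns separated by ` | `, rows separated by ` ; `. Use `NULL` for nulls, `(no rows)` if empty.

16141

Rows where salary >= 74 → hire_year values: [2020, 2021, 2014, 2024, 2015, 2016, 2017, 2014].
SUM of non-NULL values = 16141.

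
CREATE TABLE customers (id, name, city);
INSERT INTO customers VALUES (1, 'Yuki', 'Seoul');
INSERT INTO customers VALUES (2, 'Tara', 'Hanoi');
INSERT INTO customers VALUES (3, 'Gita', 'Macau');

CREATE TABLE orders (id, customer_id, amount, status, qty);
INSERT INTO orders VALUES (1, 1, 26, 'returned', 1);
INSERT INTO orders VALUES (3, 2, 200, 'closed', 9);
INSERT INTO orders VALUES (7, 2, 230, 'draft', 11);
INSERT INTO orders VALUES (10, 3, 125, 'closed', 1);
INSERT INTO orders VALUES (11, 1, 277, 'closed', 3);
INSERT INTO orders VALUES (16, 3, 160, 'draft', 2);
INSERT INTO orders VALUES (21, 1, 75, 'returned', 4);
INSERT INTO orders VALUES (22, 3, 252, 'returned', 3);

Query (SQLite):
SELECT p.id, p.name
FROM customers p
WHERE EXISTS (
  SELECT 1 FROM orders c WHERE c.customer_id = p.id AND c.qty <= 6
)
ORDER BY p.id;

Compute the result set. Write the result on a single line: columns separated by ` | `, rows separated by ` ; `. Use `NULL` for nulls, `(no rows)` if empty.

For each customers row, check whether any orders with matching customer_id has qty <= 6.
Keep rows where that is true.

1 | Yuki ; 3 | Gita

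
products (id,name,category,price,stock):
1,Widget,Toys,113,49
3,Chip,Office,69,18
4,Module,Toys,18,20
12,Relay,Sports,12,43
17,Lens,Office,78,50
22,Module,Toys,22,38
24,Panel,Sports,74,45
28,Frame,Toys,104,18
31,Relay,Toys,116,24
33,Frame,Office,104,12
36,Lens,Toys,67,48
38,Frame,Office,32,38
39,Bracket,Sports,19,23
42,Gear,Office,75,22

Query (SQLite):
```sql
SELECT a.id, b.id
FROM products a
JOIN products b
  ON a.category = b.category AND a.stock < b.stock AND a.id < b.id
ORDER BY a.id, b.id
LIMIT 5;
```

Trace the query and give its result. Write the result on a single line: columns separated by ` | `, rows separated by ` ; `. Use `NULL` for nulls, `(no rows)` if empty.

Pairs (a,b) with same category, a.stock < b.stock, a.id < b.id.
category groups: Office:{3,17,33,38,42} Sports:{12,24,39} Toys:{1,4,22,28,31,36}
Ordered by (a.id, b.id); first 5.

3 | 17 ; 3 | 38 ; 3 | 42 ; 4 | 22 ; 4 | 31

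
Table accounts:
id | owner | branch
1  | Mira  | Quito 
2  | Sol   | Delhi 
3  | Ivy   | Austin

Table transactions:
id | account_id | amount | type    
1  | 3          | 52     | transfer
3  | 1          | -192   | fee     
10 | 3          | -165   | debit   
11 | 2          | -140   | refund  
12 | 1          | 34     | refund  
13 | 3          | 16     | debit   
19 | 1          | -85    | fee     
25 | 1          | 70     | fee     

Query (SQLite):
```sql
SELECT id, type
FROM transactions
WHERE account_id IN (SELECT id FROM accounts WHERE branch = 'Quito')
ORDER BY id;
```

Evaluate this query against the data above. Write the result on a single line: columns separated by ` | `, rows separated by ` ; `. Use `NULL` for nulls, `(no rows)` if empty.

Inner query: accounts.id where branch = 'Quito'.
Outer: keep transactions rows whose account_id is in that set.
Inner query → {1}

3 | fee ; 12 | refund ; 19 | fee ; 25 | fee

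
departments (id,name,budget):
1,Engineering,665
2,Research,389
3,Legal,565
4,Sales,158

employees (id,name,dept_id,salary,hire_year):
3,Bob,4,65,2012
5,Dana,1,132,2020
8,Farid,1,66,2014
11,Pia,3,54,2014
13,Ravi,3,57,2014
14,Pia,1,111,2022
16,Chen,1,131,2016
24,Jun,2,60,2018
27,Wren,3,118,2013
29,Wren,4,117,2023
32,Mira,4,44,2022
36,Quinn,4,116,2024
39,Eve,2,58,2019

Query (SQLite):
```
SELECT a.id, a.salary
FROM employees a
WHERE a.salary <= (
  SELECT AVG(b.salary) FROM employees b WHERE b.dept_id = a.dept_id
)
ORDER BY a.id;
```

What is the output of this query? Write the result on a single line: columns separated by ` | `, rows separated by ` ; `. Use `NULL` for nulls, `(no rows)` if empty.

For each employees row a, compute AVG(salary) over rows sharing a.dept_id.
Keep row a if a.salary <= that per-group AVG.
  dept_id=1: AVG(salary) = 110.0
  dept_id=2: AVG(salary) = 59.0
  dept_id=3: AVG(salary) = 76.333333
  dept_id=4: AVG(salary) = 85.5

3 | 65 ; 8 | 66 ; 11 | 54 ; 13 | 57 ; 32 | 44 ; 39 | 58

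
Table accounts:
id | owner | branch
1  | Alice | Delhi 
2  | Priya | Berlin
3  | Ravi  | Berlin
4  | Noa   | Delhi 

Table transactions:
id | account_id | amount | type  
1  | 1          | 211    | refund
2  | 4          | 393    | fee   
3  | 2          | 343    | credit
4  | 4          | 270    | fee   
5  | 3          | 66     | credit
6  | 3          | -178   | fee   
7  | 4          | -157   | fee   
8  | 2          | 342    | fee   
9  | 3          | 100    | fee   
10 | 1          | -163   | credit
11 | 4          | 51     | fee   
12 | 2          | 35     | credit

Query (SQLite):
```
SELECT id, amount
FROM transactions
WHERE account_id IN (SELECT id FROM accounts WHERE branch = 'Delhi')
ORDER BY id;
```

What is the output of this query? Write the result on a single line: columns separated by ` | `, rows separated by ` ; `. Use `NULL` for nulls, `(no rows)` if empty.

Inner query: accounts.id where branch = 'Delhi'.
Outer: keep transactions rows whose account_id is in that set.
Inner query → {1, 4}

1 | 211 ; 2 | 393 ; 4 | 270 ; 7 | -157 ; 10 | -163 ; 11 | 51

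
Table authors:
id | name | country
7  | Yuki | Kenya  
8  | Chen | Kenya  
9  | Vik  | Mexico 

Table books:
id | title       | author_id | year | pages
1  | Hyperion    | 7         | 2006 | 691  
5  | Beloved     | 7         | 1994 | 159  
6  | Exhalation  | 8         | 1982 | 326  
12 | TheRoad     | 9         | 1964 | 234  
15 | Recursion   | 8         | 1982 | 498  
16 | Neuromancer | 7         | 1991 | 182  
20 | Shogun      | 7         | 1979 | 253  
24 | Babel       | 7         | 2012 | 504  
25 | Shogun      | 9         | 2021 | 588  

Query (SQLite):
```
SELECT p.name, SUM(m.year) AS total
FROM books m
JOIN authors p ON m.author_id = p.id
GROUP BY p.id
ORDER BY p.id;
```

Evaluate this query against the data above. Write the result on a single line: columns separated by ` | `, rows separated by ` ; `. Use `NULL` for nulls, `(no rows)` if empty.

Join each books row to its authors via author_id.
Group joined rows by authors.id; compute SUM(m.year) per group.
  7: ids {1, 5, 16, 20, 24} → SUM(m.year)=9982
  8: ids {6, 15} → SUM(m.year)=3964
  9: ids {12, 25} → SUM(m.year)=3985

Yuki | 9982 ; Chen | 3964 ; Vik | 3985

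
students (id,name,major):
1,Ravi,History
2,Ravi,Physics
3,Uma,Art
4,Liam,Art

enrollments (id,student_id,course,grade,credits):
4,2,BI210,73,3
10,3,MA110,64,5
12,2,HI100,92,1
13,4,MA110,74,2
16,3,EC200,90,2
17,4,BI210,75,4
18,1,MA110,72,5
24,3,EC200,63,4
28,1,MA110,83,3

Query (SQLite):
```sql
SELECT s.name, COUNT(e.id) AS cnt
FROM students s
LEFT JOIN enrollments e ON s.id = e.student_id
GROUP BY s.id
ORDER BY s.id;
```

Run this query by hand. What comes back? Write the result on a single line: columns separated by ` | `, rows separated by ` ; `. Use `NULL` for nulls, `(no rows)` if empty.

Ravi | 2 ; Ravi | 2 ; Uma | 3 ; Liam | 2

LEFT JOIN keeps every students row; unmatched ones get NULL for enrollments columns.
Group by students.id and compute COUNT(e.id). COUNT(col) of an all-NULL group is 0.
  1: ids {18, 28} → COUNT(e.id)=2
  2: ids {4, 12} → COUNT(e.id)=2
  3: ids {10, 16, 24} → COUNT(e.id)=3
  4: ids {13, 17} → COUNT(e.id)=2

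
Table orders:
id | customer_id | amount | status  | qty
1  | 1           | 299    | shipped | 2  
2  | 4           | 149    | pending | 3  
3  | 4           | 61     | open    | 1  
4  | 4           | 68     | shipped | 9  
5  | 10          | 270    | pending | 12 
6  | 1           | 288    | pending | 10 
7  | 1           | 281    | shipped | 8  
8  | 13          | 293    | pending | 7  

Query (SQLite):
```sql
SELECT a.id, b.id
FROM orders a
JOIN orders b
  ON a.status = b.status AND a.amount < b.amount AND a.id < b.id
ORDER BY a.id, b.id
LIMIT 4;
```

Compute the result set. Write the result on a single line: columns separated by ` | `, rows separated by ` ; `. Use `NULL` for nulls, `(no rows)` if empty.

2 | 5 ; 2 | 6 ; 2 | 8 ; 4 | 7

Pairs (a,b) with same status, a.amount < b.amount, a.id < b.id.
status groups: open:{3} pending:{2,5,6,8} shipped:{1,4,7}
Ordered by (a.id, b.id); first 4.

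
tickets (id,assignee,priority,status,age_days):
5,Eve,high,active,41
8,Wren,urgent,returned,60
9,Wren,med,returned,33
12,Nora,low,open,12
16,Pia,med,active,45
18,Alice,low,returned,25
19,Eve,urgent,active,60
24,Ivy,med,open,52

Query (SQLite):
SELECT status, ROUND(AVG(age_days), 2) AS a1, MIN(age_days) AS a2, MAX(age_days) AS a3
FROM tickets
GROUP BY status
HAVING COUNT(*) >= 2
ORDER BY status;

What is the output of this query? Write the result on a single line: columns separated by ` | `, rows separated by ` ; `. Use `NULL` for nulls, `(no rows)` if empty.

Group tickets by status.
Per group compute: ROUND(AVG(age_days), 2), MIN(age_days), MAX(age_days).
HAVING: drop groups with fewer than 2 rows.
  active: ids {5, 16, 19} → ROUND(AVG(age_days), 2)=48.67, MIN(age_days)=41, MAX(age_days)=60
  open: ids {12, 24} → ROUND(AVG(age_days), 2)=32, MIN(age_days)=12, MAX(age_days)=52
  returned: ids {8, 9, 18} → ROUND(AVG(age_days), 2)=39.33, MIN(age_days)=25, MAX(age_days)=60

active | 48.67 | 41 | 60 ; open | 32 | 12 | 52 ; returned | 39.33 | 25 | 60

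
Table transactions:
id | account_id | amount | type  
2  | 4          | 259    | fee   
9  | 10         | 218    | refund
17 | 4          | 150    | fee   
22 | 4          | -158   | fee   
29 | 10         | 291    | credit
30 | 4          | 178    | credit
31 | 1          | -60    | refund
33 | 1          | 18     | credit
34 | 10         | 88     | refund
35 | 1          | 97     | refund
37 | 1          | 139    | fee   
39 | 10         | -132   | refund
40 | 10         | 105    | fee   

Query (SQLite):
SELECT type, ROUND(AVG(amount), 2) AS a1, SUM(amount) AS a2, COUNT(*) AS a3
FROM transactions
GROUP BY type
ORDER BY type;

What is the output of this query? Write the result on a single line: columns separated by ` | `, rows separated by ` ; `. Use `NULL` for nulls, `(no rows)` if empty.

credit | 162.33 | 487 | 3 ; fee | 99 | 495 | 5 ; refund | 42.2 | 211 | 5

Group transactions by type.
Per group compute: ROUND(AVG(amount), 2), SUM(amount), COUNT(*).
  credit: ids {29, 30, 33} → ROUND(AVG(amount), 2)=162.33, SUM(amount)=487, COUNT(*)=3
  fee: ids {2, 17, 22, 37, 40} → ROUND(AVG(amount), 2)=99, SUM(amount)=495, COUNT(*)=5
  refund: ids {9, 31, 34, 35, 39} → ROUND(AVG(amount), 2)=42.2, SUM(amount)=211, COUNT(*)=5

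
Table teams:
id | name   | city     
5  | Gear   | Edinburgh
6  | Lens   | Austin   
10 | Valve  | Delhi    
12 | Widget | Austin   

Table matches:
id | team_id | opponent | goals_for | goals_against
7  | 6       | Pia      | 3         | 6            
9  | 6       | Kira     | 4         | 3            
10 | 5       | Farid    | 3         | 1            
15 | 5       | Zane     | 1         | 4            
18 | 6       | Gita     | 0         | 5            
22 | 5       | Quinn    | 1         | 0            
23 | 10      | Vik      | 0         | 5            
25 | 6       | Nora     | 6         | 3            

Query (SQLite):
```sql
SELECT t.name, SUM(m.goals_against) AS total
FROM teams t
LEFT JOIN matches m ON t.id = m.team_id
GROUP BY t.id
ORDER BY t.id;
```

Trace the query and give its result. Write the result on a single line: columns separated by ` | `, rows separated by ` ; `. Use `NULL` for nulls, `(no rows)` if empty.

LEFT JOIN keeps every teams row; unmatched ones get NULL for matches columns.
Group by teams.id and compute SUM(m.goals_against). SUM over an all-NULL group is NULL.
  5: ids {10, 15, 22} → SUM(m.goals_against)=5
  6: ids {7, 9, 18, 25} → SUM(m.goals_against)=17
  10: ids {23} → SUM(m.goals_against)=5
  12: ids {—} → SUM(m.goals_against)=NULL

Gear | 5 ; Lens | 17 ; Valve | 5 ; Widget | NULL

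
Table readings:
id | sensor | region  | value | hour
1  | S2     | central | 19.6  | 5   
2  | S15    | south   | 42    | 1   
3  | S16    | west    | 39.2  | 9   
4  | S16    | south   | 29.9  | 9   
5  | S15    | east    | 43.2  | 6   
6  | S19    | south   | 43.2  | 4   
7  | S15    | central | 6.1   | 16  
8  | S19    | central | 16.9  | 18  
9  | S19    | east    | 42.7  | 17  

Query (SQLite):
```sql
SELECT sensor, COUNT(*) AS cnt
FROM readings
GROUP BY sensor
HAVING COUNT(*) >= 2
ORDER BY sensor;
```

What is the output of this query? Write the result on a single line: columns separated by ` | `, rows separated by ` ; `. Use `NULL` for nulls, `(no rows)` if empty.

Partition readings by sensor; compute COUNT(*) within each group.
HAVING: keep groups with count ≥ 2.
  S15: ids {2, 5, 7} → COUNT(*)=3
  S16: ids {3, 4} → COUNT(*)=2
  S19: ids {6, 8, 9} → COUNT(*)=3
  S2: ids {1} → COUNT(*)=1

S15 | 3 ; S16 | 2 ; S19 | 3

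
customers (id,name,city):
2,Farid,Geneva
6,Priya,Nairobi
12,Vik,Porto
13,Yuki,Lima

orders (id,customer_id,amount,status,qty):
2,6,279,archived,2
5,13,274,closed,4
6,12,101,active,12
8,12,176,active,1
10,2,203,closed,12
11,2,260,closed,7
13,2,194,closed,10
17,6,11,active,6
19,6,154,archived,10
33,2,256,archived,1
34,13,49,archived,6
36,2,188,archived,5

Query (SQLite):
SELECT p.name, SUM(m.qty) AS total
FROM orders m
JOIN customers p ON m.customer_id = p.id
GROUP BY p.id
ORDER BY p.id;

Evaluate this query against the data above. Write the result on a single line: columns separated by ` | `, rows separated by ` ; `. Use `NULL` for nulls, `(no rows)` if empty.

Join each orders row to its customers via customer_id.
Group joined rows by customers.id; compute SUM(m.qty) per group.
  2: ids {10, 11, 13, 33, 36} → SUM(m.qty)=35
  6: ids {2, 17, 19} → SUM(m.qty)=18
  12: ids {6, 8} → SUM(m.qty)=13
  13: ids {5, 34} → SUM(m.qty)=10

Farid | 35 ; Priya | 18 ; Vik | 13 ; Yuki | 10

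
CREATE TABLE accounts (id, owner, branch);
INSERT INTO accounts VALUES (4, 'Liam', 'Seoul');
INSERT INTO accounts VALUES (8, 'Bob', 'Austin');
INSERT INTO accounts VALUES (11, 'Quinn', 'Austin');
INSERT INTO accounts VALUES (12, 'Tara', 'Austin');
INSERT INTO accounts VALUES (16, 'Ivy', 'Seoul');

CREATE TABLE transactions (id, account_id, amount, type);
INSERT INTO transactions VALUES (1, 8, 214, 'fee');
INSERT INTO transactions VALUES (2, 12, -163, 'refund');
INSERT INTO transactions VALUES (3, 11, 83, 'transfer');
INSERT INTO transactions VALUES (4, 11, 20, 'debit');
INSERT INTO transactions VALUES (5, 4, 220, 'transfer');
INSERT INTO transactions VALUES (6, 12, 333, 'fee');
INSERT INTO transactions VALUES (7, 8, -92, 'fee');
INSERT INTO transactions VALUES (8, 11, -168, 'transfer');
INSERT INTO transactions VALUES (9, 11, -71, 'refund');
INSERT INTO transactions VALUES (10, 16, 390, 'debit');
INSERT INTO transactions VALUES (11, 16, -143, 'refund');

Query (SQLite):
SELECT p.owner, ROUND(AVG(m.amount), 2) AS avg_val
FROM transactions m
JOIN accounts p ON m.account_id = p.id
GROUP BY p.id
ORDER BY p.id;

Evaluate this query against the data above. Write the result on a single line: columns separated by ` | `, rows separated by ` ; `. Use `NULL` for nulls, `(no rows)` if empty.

Liam | 220 ; Bob | 61 ; Quinn | -34 ; Tara | 85 ; Ivy | 123.5

Join each transactions row to its accounts via account_id.
Group joined rows by accounts.id; compute ROUND(AVG(m.amount), 2) per group.
  4: ids {5} → ROUND(AVG(m.amount), 2)=220
  8: ids {1, 7} → ROUND(AVG(m.amount), 2)=61
  11: ids {3, 4, 8, 9} → ROUND(AVG(m.amount), 2)=-34
  12: ids {2, 6} → ROUND(AVG(m.amount), 2)=85
  16: ids {10, 11} → ROUND(AVG(m.amount), 2)=123.5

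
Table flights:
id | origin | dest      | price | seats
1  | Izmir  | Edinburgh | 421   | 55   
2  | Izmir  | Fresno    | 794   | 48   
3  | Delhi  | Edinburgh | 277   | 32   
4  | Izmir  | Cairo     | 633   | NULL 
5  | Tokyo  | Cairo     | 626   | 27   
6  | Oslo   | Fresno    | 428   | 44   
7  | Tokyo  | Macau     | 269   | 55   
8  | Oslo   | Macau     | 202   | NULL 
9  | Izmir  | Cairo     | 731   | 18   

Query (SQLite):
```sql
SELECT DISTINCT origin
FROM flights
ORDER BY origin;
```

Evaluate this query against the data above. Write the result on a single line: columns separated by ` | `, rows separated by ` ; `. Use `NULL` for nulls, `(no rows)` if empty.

Collect distinct origin values from flights.

Delhi ; Izmir ; Oslo ; Tokyo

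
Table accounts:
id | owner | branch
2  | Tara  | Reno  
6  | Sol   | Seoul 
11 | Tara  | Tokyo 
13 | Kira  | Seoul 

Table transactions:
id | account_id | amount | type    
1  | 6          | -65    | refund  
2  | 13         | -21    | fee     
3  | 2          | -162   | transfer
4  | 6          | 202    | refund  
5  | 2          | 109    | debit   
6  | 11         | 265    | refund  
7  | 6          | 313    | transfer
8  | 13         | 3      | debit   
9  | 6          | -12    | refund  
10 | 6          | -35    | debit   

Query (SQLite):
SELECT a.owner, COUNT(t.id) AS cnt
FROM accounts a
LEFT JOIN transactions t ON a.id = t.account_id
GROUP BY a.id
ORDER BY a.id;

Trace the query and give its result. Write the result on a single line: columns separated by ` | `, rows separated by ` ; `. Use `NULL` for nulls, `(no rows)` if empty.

LEFT JOIN keeps every accounts row; unmatched ones get NULL for transactions columns.
Group by accounts.id and compute COUNT(t.id). COUNT(col) of an all-NULL group is 0.
  2: ids {3, 5} → COUNT(t.id)=2
  6: ids {1, 4, 7, 9, 10} → COUNT(t.id)=5
  11: ids {6} → COUNT(t.id)=1
  13: ids {2, 8} → COUNT(t.id)=2

Tara | 2 ; Sol | 5 ; Tara | 1 ; Kira | 2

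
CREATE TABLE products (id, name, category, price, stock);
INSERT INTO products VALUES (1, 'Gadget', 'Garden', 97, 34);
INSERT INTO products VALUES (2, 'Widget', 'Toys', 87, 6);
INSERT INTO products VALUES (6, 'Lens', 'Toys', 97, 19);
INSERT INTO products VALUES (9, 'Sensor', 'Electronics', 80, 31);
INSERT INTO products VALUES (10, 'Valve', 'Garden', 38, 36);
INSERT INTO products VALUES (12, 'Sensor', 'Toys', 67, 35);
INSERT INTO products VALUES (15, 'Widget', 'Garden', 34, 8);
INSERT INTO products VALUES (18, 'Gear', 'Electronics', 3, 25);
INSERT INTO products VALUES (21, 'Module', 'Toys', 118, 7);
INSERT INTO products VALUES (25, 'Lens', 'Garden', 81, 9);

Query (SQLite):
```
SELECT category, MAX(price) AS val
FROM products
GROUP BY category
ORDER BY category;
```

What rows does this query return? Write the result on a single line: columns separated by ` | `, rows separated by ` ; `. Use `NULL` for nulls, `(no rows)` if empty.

Electronics | 80 ; Garden | 97 ; Toys | 118

Partition products by category; compute MAX(price) within each group.
  Electronics: ids {9, 18} → MAX(price)=80
  Garden: ids {1, 10, 15, 25} → MAX(price)=97
  Toys: ids {2, 6, 12, 21} → MAX(price)=118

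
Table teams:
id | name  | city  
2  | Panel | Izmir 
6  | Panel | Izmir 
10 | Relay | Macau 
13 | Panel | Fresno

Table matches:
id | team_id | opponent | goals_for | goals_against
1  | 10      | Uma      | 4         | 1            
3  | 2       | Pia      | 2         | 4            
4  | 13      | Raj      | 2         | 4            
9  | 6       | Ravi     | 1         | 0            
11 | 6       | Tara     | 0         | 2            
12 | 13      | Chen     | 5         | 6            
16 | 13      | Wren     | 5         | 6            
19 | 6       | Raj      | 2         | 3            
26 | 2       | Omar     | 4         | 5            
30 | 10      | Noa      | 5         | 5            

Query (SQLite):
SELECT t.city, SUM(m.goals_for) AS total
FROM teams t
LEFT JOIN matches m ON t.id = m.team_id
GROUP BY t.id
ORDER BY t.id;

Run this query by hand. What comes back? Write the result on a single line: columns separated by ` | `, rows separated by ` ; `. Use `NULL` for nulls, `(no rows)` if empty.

Izmir | 6 ; Izmir | 3 ; Macau | 9 ; Fresno | 12

LEFT JOIN keeps every teams row; unmatched ones get NULL for matches columns.
Group by teams.id and compute SUM(m.goals_for). SUM over an all-NULL group is NULL.
  2: ids {3, 26} → SUM(m.goals_for)=6
  6: ids {9, 11, 19} → SUM(m.goals_for)=3
  10: ids {1, 30} → SUM(m.goals_for)=9
  13: ids {4, 12, 16} → SUM(m.goals_for)=12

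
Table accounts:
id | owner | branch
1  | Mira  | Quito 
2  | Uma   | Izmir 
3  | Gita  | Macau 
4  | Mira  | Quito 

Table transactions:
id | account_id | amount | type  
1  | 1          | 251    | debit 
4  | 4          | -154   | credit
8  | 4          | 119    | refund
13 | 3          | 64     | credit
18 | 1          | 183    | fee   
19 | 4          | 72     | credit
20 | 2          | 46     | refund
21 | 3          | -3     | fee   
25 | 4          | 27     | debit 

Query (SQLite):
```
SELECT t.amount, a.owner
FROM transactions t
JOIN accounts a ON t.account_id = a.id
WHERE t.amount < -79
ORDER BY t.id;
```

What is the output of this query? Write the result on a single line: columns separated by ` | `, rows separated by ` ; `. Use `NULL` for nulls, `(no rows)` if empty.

Each transactions row matches the accounts row where account_id = accounts.id.
Then keep rows with t.amount < -79.

-154 | Mira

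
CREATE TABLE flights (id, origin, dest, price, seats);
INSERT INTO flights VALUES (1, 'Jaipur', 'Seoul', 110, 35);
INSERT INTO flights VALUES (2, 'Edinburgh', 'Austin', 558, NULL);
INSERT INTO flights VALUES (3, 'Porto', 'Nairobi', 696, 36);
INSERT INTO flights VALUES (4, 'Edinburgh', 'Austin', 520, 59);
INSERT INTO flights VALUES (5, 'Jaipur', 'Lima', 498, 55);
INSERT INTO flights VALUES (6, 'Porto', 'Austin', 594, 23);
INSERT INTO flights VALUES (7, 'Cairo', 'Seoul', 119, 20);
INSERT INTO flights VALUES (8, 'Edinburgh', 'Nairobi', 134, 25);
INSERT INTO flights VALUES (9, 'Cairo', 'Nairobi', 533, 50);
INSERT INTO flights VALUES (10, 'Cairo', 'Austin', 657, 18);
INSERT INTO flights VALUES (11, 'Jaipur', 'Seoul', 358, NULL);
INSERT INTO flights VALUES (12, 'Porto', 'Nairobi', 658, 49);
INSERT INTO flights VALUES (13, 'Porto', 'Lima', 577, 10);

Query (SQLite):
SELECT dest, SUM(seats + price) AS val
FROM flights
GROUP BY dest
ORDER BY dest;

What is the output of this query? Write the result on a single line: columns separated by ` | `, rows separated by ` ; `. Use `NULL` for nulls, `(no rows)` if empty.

Austin | 1871 ; Lima | 1140 ; Nairobi | 2181 ; Seoul | 284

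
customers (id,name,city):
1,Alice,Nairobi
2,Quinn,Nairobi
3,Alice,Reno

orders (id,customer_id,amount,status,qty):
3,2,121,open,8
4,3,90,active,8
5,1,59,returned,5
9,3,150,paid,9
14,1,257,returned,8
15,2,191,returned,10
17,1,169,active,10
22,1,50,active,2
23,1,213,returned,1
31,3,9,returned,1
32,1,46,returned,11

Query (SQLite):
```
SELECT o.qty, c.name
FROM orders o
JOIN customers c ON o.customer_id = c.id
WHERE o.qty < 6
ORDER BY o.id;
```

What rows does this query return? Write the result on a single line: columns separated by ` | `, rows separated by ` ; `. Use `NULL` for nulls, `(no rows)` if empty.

5 | Alice ; 2 | Alice ; 1 | Alice ; 1 | Alice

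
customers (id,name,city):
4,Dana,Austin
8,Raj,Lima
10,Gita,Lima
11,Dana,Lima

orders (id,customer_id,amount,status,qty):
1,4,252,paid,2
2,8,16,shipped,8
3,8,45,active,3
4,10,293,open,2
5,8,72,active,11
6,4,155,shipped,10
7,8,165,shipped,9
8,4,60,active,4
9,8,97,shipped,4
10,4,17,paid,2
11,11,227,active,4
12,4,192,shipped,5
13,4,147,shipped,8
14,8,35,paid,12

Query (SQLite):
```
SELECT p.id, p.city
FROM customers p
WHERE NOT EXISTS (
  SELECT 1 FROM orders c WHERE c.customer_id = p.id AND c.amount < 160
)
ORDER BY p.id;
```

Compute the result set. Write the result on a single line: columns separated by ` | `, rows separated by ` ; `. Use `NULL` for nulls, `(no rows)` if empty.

For each customers row, check whether any orders with matching customer_id has amount < 160.
Keep rows where that is false.

10 | Lima ; 11 | Lima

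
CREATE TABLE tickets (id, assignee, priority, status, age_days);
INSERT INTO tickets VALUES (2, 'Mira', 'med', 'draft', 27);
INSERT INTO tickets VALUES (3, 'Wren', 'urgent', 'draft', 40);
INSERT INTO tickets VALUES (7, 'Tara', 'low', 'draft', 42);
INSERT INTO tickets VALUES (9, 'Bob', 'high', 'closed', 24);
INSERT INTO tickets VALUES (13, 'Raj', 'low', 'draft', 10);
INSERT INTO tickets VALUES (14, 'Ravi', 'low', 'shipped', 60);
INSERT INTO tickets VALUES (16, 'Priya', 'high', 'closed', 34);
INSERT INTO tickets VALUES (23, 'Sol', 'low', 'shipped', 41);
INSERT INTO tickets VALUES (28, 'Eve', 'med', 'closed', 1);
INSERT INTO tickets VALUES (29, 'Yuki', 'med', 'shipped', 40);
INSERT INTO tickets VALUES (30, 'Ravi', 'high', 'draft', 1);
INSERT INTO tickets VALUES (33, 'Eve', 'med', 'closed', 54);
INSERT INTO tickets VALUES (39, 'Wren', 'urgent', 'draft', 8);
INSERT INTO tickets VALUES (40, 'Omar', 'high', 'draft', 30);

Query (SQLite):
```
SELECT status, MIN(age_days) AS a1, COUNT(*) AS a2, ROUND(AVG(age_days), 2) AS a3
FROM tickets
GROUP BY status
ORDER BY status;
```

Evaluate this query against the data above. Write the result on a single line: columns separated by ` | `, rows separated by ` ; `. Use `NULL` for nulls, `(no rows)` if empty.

closed | 1 | 4 | 28.25 ; draft | 1 | 7 | 22.57 ; shipped | 40 | 3 | 47

Group tickets by status.
Per group compute: MIN(age_days), COUNT(*), ROUND(AVG(age_days), 2).
  closed: ids {9, 16, 28, 33} → MIN(age_days)=1, COUNT(*)=4, ROUND(AVG(age_days), 2)=28.25
  draft: ids {2, 3, 7, 13, 30, 39, 40} → MIN(age_days)=1, COUNT(*)=7, ROUND(AVG(age_days), 2)=22.57
  shipped: ids {14, 23, 29} → MIN(age_days)=40, COUNT(*)=3, ROUND(AVG(age_days), 2)=47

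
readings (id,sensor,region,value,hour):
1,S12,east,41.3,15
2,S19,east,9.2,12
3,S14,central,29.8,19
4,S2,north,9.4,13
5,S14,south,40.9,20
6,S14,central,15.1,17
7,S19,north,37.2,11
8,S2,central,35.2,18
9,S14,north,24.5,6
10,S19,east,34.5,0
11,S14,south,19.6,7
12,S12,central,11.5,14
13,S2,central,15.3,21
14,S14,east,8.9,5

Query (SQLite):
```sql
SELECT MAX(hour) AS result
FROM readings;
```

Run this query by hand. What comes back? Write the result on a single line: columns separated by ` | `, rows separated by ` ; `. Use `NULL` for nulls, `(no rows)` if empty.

All hour values: [15, 12, 19, 13, 20, 17, 11, 18, 6, 0, 7, 14, 21, 5].
MAX of non-NULL values = 21.

21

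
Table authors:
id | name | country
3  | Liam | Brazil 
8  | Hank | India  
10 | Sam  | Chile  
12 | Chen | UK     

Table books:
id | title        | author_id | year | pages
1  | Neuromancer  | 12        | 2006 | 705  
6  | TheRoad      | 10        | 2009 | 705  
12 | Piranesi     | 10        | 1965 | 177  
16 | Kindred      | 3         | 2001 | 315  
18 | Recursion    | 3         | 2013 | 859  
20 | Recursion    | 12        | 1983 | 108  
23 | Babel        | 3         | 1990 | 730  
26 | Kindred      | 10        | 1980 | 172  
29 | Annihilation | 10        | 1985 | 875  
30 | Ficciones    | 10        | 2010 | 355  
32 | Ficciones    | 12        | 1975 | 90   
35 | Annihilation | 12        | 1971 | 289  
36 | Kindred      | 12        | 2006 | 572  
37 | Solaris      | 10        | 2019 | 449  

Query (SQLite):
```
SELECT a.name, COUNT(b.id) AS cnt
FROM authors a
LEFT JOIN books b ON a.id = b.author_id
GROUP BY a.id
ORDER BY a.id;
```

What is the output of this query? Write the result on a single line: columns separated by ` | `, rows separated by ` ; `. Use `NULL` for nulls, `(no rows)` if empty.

Liam | 3 ; Hank | 0 ; Sam | 6 ; Chen | 5

LEFT JOIN keeps every authors row; unmatched ones get NULL for books columns.
Group by authors.id and compute COUNT(b.id). COUNT(col) of an all-NULL group is 0.
  3: ids {16, 18, 23} → COUNT(b.id)=3
  8: ids {—} → COUNT(b.id)=0
  10: ids {6, 12, 26, 29, 30, 37} → COUNT(b.id)=6
  12: ids {1, 20, 32, 35, 36} → COUNT(b.id)=5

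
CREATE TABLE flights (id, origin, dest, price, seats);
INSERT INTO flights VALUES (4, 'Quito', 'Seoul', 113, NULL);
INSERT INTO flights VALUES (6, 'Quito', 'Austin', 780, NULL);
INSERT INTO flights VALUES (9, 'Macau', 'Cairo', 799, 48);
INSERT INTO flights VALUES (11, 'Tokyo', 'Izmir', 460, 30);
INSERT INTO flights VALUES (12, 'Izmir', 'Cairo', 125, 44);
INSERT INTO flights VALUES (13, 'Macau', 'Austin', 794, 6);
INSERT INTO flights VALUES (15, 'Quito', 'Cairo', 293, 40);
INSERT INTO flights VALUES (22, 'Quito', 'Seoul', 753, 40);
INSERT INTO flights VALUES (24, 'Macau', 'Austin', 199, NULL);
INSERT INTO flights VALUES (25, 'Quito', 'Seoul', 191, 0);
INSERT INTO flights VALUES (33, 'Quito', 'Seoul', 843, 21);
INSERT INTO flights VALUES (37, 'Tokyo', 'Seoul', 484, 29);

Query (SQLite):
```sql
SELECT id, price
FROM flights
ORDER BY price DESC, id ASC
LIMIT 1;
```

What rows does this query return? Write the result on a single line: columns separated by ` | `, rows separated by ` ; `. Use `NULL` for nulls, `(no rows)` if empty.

33 | 843

Sort by price desc, tiebreak id asc: (843, id=33), (799, id=9), (794, id=13), (780, id=6) …. Take first 1.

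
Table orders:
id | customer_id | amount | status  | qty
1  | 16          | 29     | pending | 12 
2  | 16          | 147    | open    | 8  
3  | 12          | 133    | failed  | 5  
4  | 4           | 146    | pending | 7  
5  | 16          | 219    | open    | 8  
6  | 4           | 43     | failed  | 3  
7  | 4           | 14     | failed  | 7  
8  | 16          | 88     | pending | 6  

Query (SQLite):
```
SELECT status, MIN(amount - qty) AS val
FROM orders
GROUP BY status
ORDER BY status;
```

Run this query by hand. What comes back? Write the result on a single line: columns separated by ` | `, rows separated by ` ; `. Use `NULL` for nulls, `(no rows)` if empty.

failed | 7 ; open | 139 ; pending | 17

For each row compute amount - qty.
Group by status; take MIN of the expression per group.
  failed: ids {3, 6, 7} → MIN(amount - qty)=7
  open: ids {2, 5} → MIN(amount - qty)=139
  pending: ids {1, 4, 8} → MIN(amount - qty)=17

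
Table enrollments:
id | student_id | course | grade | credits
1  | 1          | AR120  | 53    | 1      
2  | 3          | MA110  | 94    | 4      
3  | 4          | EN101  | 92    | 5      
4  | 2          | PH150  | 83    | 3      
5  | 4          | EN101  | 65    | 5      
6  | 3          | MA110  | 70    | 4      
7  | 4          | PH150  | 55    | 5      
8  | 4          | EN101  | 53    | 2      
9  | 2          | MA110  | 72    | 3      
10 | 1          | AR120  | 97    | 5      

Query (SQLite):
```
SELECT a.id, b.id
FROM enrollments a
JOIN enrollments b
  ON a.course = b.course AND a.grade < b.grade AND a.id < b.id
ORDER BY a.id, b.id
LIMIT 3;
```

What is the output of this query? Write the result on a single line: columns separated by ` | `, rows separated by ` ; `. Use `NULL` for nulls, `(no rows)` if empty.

1 | 10 ; 6 | 9

Pairs (a,b) with same course, a.grade < b.grade, a.id < b.id.
course groups: AR120:{1,10} EN101:{3,5,8} MA110:{2,6,9} PH150:{4,7}
Ordered by (a.id, b.id); first 3.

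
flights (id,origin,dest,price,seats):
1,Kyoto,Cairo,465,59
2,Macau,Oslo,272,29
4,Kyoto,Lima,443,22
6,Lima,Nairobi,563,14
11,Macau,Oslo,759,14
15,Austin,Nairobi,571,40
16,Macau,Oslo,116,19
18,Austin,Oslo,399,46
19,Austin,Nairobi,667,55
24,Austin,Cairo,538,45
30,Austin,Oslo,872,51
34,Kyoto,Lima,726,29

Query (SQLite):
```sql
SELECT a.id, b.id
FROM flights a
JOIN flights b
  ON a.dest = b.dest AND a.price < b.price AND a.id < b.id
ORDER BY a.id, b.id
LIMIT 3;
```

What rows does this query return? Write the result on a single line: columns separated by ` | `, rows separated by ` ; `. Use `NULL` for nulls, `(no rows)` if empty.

1 | 24 ; 2 | 11 ; 2 | 18

Pairs (a,b) with same dest, a.price < b.price, a.id < b.id.
dest groups: Cairo:{1,24} Lima:{4,34} Nairobi:{6,15,19} Oslo:{2,11,16,18,30}
Ordered by (a.id, b.id); first 3.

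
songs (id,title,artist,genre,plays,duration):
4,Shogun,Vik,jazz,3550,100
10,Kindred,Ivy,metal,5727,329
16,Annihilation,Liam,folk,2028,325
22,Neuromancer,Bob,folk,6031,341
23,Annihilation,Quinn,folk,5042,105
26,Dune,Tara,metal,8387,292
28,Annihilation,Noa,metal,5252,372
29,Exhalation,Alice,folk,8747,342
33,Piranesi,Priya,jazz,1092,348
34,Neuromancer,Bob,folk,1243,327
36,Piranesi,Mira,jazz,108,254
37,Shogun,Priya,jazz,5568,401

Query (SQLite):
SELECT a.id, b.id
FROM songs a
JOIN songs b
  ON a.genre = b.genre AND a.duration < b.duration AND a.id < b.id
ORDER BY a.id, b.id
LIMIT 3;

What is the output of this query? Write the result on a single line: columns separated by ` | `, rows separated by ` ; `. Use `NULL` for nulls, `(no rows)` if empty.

Pairs (a,b) with same genre, a.duration < b.duration, a.id < b.id.
genre groups: folk:{16,22,23,29,34} jazz:{4,33,36,37} metal:{10,26,28}
Ordered by (a.id, b.id); first 3.

4 | 33 ; 4 | 36 ; 4 | 37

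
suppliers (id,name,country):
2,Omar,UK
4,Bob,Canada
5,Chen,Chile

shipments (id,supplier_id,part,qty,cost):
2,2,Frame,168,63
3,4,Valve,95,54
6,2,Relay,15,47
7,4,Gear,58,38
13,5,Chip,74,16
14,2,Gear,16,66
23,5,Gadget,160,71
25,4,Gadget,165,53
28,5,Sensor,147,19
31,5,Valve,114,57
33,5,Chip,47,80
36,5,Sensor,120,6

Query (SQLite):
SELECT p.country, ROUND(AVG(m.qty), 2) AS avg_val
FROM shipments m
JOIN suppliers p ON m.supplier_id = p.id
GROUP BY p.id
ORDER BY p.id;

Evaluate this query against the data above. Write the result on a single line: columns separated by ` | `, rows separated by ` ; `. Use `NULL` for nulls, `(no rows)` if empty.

Join each shipments row to its suppliers via supplier_id.
Group joined rows by suppliers.id; compute ROUND(AVG(m.qty), 2) per group.
  2: ids {2, 6, 14} → ROUND(AVG(m.qty), 2)=66.33
  4: ids {3, 7, 25} → ROUND(AVG(m.qty), 2)=106
  5: ids {13, 23, 28, 31, 33, 36} → ROUND(AVG(m.qty), 2)=110.33

UK | 66.33 ; Canada | 106 ; Chile | 110.33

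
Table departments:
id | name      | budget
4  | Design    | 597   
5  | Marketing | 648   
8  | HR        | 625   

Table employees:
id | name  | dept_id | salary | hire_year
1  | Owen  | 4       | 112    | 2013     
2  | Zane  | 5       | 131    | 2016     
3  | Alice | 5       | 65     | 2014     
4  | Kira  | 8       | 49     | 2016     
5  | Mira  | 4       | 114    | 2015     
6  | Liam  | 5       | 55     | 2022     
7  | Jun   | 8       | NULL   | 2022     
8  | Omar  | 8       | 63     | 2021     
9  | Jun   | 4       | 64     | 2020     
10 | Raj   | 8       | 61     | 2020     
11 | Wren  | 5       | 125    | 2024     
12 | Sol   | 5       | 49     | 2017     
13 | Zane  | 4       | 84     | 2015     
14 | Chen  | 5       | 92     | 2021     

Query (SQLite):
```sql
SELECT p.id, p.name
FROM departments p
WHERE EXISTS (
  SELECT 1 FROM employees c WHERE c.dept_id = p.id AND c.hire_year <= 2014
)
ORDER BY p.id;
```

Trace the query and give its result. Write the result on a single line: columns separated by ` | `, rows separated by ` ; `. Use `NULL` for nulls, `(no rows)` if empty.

For each departments row, check whether any employees with matching dept_id has hire_year <= 2014.
Keep rows where that is true.

4 | Design ; 5 | Marketing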